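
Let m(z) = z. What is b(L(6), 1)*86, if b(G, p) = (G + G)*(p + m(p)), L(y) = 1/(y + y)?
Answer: 86/3 ≈ 28.667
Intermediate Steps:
L(y) = 1/(2*y)
b(G, p) = 4*G*p (b(G, p) = (G + G)*(p + p) = (2*G)*(2*p) = 4*G*p)
b(L(6), 1)*86 = (4*((½)/6)*1)*86 = (4*((½)*(⅙))*1)*86 = (4*(1/12)*1)*86 = (⅓)*86 = 86/3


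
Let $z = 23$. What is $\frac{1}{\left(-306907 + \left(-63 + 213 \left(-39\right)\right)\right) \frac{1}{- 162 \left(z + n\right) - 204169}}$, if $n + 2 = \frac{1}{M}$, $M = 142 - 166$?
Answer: $\frac{830257}{1261108} \approx 0.65835$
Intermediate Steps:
$M = -24$
$n = - \frac{49}{24}$ ($n = -2 + \frac{1}{-24} = -2 - \frac{1}{24} = - \frac{49}{24} \approx -2.0417$)
$\frac{1}{\left(-306907 + \left(-63 + 213 \left(-39\right)\right)\right) \frac{1}{- 162 \left(z + n\right) - 204169}} = \frac{1}{\left(-306907 + \left(-63 + 213 \left(-39\right)\right)\right) \frac{1}{- 162 \left(23 - \frac{49}{24}\right) - 204169}} = \frac{1}{\left(-306907 - 8370\right) \frac{1}{\left(-162\right) \frac{503}{24} - 204169}} = \frac{1}{\left(-306907 - 8370\right) \frac{1}{- \frac{13581}{4} - 204169}} = \frac{1}{\left(-315277\right) \frac{1}{- \frac{830257}{4}}} = \frac{1}{\left(-315277\right) \left(- \frac{4}{830257}\right)} = \frac{1}{\frac{1261108}{830257}} = \frac{830257}{1261108}$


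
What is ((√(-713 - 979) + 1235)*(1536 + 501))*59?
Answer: 148426005 + 721098*I*√47 ≈ 1.4843e+8 + 4.9436e+6*I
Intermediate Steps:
((√(-713 - 979) + 1235)*(1536 + 501))*59 = ((√(-1692) + 1235)*2037)*59 = ((6*I*√47 + 1235)*2037)*59 = ((1235 + 6*I*√47)*2037)*59 = (2515695 + 12222*I*√47)*59 = 148426005 + 721098*I*√47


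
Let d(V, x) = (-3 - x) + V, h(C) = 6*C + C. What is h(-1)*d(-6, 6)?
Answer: 105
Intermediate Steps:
h(C) = 7*C
d(V, x) = -3 + V - x
h(-1)*d(-6, 6) = (7*(-1))*(-3 - 6 - 1*6) = -7*(-3 - 6 - 6) = -7*(-15) = 105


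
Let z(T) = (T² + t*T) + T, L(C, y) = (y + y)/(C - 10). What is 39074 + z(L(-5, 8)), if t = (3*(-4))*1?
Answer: 8794546/225 ≈ 39087.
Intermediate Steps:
t = -12 (t = -12*1 = -12)
L(C, y) = 2*y/(-10 + C) (L(C, y) = (2*y)/(-10 + C) = 2*y/(-10 + C))
z(T) = T² - 11*T (z(T) = (T² - 12*T) + T = T² - 11*T)
39074 + z(L(-5, 8)) = 39074 + (2*8/(-10 - 5))*(-11 + 2*8/(-10 - 5)) = 39074 + (2*8/(-15))*(-11 + 2*8/(-15)) = 39074 + (2*8*(-1/15))*(-11 + 2*8*(-1/15)) = 39074 - 16*(-11 - 16/15)/15 = 39074 - 16/15*(-181/15) = 39074 + 2896/225 = 8794546/225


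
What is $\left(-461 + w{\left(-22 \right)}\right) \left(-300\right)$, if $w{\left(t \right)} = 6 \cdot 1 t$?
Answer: $177900$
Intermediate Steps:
$w{\left(t \right)} = 6 t$
$\left(-461 + w{\left(-22 \right)}\right) \left(-300\right) = \left(-461 + 6 \left(-22\right)\right) \left(-300\right) = \left(-461 - 132\right) \left(-300\right) = \left(-593\right) \left(-300\right) = 177900$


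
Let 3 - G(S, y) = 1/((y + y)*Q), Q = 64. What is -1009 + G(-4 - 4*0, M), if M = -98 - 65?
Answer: -20989183/20864 ≈ -1006.0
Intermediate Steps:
M = -163
G(S, y) = 3 - 1/(128*y) (G(S, y) = 3 - 1/((y + y)*64) = 3 - 1/((2*y)*64) = 3 - 1/(2*y)/64 = 3 - 1/(128*y))
-1009 + G(-4 - 4*0, M) = -1009 + (3 - 1/128/(-163)) = -1009 + (3 - 1/128*(-1/163)) = -1009 + (3 + 1/20864) = -1009 + 62593/20864 = -20989183/20864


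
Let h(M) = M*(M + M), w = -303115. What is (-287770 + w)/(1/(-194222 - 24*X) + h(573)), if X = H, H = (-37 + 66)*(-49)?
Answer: -94611324430/105142765643 ≈ -0.89984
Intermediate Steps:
H = -1421 (H = 29*(-49) = -1421)
X = -1421
h(M) = 2*M² (h(M) = M*(2*M) = 2*M²)
(-287770 + w)/(1/(-194222 - 24*X) + h(573)) = (-287770 - 303115)/(1/(-194222 - 24*(-1421)) + 2*573²) = -590885/(1/(-194222 + 34104) + 2*328329) = -590885/(1/(-160118) + 656658) = -590885/(-1/160118 + 656658) = -590885/105142765643/160118 = -590885*160118/105142765643 = -94611324430/105142765643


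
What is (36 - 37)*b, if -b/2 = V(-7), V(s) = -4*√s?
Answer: -8*I*√7 ≈ -21.166*I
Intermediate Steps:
b = 8*I*√7 (b = -(-8)*√(-7) = -(-8)*I*√7 = 8*I*√7 ≈ 21.166*I)
(36 - 37)*b = (36 - 37)*(8*I*√7) = -8*I*√7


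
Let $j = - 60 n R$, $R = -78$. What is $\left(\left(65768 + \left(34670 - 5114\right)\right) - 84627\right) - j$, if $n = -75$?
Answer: $361697$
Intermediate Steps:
$j = -351000$ ($j = \left(-60\right) \left(-75\right) \left(-78\right) = 4500 \left(-78\right) = -351000$)
$\left(\left(65768 + \left(34670 - 5114\right)\right) - 84627\right) - j = \left(\left(65768 + \left(34670 - 5114\right)\right) - 84627\right) - -351000 = \left(\left(65768 + 29556\right) - 84627\right) + 351000 = \left(95324 - 84627\right) + 351000 = 10697 + 351000 = 361697$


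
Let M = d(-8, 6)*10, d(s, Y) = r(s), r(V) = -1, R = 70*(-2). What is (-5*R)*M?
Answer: -7000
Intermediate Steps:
R = -140
d(s, Y) = -1
M = -10 (M = -1*10 = -10)
(-5*R)*M = -5*(-140)*(-10) = 700*(-10) = -7000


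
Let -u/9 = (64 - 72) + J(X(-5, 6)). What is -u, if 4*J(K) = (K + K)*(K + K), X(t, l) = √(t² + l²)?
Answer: 477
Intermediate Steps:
X(t, l) = √(l² + t²)
J(K) = K² (J(K) = ((K + K)*(K + K))/4 = ((2*K)*(2*K))/4 = (4*K²)/4 = K²)
u = -477 (u = -9*((64 - 72) + (√(6² + (-5)²))²) = -9*(-8 + (√(36 + 25))²) = -9*(-8 + (√61)²) = -9*(-8 + 61) = -9*53 = -477)
-u = -1*(-477) = 477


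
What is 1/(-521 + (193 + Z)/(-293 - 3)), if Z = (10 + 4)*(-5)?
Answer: -296/154339 ≈ -0.0019179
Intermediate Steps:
Z = -70 (Z = 14*(-5) = -70)
1/(-521 + (193 + Z)/(-293 - 3)) = 1/(-521 + (193 - 70)/(-293 - 3)) = 1/(-521 + 123/(-296)) = 1/(-521 + 123*(-1/296)) = 1/(-521 - 123/296) = 1/(-154339/296) = -296/154339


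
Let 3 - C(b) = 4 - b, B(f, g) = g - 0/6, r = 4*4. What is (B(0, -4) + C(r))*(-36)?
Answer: -396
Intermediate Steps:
r = 16
B(f, g) = g (B(f, g) = g - 0/6 = g - 1*0 = g + 0 = g)
C(b) = -1 + b (C(b) = 3 - (4 - b) = 3 + (-4 + b) = -1 + b)
(B(0, -4) + C(r))*(-36) = (-4 + (-1 + 16))*(-36) = (-4 + 15)*(-36) = 11*(-36) = -396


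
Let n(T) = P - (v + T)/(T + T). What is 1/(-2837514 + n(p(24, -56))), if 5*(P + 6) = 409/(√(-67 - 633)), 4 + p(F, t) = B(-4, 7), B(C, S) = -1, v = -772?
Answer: -24828979875/70454656186729928 + 10225*I*√7/70454656186729928 ≈ -3.5241e-7 + 3.8397e-13*I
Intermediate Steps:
p(F, t) = -5 (p(F, t) = -4 - 1 = -5)
P = -6 - 409*I*√7/350 (P = -6 + (409/(√(-67 - 633)))/5 = -6 + (409/(√(-700)))/5 = -6 + (409/((10*I*√7)))/5 = -6 + (409*(-I*√7/70))/5 = -6 + (-409*I*√7/70)/5 = -6 - 409*I*√7/350 ≈ -6.0 - 3.0918*I)
n(T) = -6 - 409*I*√7/350 - (-772 + T)/(2*T) (n(T) = (-6 - 409*I*√7/350) - (-772 + T)/(T + T) = (-6 - 409*I*√7/350) - (-772 + T)/(2*T) = -6 - 409*I*√7/350 - (-772 + T)/(2*T))
1/(-2837514 + n(p(24, -56))) = 1/(-2837514 + (1/350)*(135100 - 1*(-5)*(2275 + 409*I*√7))/(-5)) = 1/(-2837514 + (1/350)*(-⅕)*(135100 + (11375 + 2045*I*√7))) = 1/(-2837514 + (1/350)*(-⅕)*(146475 + 2045*I*√7)) = 1/(-2837514 + (-837/10 - 409*I*√7/350)) = 1/(-28375977/10 - 409*I*√7/350)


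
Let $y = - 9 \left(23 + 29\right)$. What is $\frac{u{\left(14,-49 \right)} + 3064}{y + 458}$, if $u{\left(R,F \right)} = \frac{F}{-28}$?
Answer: $- \frac{12263}{40} \approx -306.58$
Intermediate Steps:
$u{\left(R,F \right)} = - \frac{F}{28}$ ($u{\left(R,F \right)} = F \left(- \frac{1}{28}\right) = - \frac{F}{28}$)
$y = -468$ ($y = \left(-9\right) 52 = -468$)
$\frac{u{\left(14,-49 \right)} + 3064}{y + 458} = \frac{\left(- \frac{1}{28}\right) \left(-49\right) + 3064}{-468 + 458} = \frac{\frac{7}{4} + 3064}{-10} = \frac{12263}{4} \left(- \frac{1}{10}\right) = - \frac{12263}{40}$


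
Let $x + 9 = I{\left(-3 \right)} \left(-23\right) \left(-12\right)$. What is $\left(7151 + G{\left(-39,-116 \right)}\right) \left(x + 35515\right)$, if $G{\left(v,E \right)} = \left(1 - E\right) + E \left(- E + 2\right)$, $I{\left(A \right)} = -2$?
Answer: $-224404680$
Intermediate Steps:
$x = -561$ ($x = -9 + \left(-2\right) \left(-23\right) \left(-12\right) = -9 + 46 \left(-12\right) = -9 - 552 = -561$)
$G{\left(v,E \right)} = 1 - E + E \left(2 - E\right)$ ($G{\left(v,E \right)} = \left(1 - E\right) + E \left(2 - E\right) = 1 - E + E \left(2 - E\right)$)
$\left(7151 + G{\left(-39,-116 \right)}\right) \left(x + 35515\right) = \left(7151 - 13571\right) \left(-561 + 35515\right) = \left(7151 - 13571\right) 34954 = \left(-6420\right) 34954 = -224404680$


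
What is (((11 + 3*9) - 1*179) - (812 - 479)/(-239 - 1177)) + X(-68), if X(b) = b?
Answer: -98537/472 ≈ -208.76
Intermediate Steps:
(((11 + 3*9) - 1*179) - (812 - 479)/(-239 - 1177)) + X(-68) = (((11 + 3*9) - 1*179) - (812 - 479)/(-239 - 1177)) - 68 = (((11 + 27) - 179) - 333/(-1416)) - 68 = ((38 - 179) - 333*(-1)/1416) - 68 = (-141 - 1*(-111/472)) - 68 = (-141 + 111/472) - 68 = -66441/472 - 68 = -98537/472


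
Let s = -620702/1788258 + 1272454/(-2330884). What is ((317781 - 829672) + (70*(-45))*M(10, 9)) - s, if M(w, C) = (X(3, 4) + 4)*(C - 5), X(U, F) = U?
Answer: -625327190495290213/1042055490018 ≈ -6.0009e+5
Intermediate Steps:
M(w, C) = -35 + 7*C (M(w, C) = (3 + 4)*(C - 5) = 7*(-5 + C) = -35 + 7*C)
s = -930565101425/1042055490018 (s = -620702*1/1788258 + 1272454*(-1/2330884) = -310351/894129 - 636227/1165442 = -930565101425/1042055490018 ≈ -0.89301)
((317781 - 829672) + (70*(-45))*M(10, 9)) - s = ((317781 - 829672) + (70*(-45))*(-35 + 7*9)) - 1*(-930565101425/1042055490018) = (-511891 - 3150*(-35 + 63)) + 930565101425/1042055490018 = (-511891 - 3150*28) + 930565101425/1042055490018 = (-511891 - 88200) + 930565101425/1042055490018 = -600091 + 930565101425/1042055490018 = -625327190495290213/1042055490018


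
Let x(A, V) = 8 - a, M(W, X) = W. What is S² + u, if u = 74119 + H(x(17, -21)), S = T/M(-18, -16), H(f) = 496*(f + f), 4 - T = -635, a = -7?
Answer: 361037/4 ≈ 90259.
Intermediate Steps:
T = 639 (T = 4 - 1*(-635) = 4 + 635 = 639)
x(A, V) = 15 (x(A, V) = 8 - 1*(-7) = 8 + 7 = 15)
H(f) = 992*f (H(f) = 496*(2*f) = 992*f)
S = -71/2 (S = 639/(-18) = 639*(-1/18) = -71/2 ≈ -35.500)
u = 88999 (u = 74119 + 992*15 = 74119 + 14880 = 88999)
S² + u = (-71/2)² + 88999 = 5041/4 + 88999 = 361037/4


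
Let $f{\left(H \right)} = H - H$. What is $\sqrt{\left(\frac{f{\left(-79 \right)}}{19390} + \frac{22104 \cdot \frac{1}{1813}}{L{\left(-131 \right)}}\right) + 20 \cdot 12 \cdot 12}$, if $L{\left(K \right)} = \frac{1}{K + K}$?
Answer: $\frac{12 i \sqrt{146409}}{259} \approx 17.728 i$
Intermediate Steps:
$L{\left(K \right)} = \frac{1}{2 K}$
$f{\left(H \right)} = 0$
$\sqrt{\left(\frac{f{\left(-79 \right)}}{19390} + \frac{22104 \cdot \frac{1}{1813}}{L{\left(-131 \right)}}\right) + 20 \cdot 12 \cdot 12} = \sqrt{\left(\frac{0}{19390} + \frac{22104 \cdot \frac{1}{1813}}{\frac{1}{2} \frac{1}{-131}}\right) + 20 \cdot 12 \cdot 12} = \sqrt{\left(0 \cdot \frac{1}{19390} + \frac{22104 \cdot \frac{1}{1813}}{\frac{1}{2} \left(- \frac{1}{131}\right)}\right) + 240 \cdot 12} = \sqrt{\left(0 + \frac{22104}{1813 \left(- \frac{1}{262}\right)}\right) + 2880} = \sqrt{\left(0 + \frac{22104}{1813} \left(-262\right)\right) + 2880} = \sqrt{\left(0 - \frac{5791248}{1813}\right) + 2880} = \sqrt{- \frac{5791248}{1813} + 2880} = \sqrt{- \frac{569808}{1813}} = \frac{12 i \sqrt{146409}}{259}$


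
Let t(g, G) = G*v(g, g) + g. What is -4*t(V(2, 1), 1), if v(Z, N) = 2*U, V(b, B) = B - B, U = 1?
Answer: -8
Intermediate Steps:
V(b, B) = 0
v(Z, N) = 2 (v(Z, N) = 2*1 = 2)
t(g, G) = g + 2*G (t(g, G) = G*2 + g = 2*G + g = g + 2*G)
-4*t(V(2, 1), 1) = -4*(0 + 2*1) = -4*(0 + 2) = -4*2 = -8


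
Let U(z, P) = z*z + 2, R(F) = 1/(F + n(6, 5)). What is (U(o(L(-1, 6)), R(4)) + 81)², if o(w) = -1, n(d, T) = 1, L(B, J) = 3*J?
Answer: 7056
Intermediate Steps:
R(F) = 1/(1 + F) (R(F) = 1/(F + 1) = 1/(1 + F))
U(z, P) = 2 + z² (U(z, P) = z² + 2 = 2 + z²)
(U(o(L(-1, 6)), R(4)) + 81)² = ((2 + (-1)²) + 81)² = ((2 + 1) + 81)² = (3 + 81)² = 84² = 7056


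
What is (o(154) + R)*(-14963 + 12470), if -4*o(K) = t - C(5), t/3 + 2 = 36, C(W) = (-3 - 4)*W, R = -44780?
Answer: 446887701/4 ≈ 1.1172e+8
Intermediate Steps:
C(W) = -7*W
t = 102 (t = -6 + 3*36 = -6 + 108 = 102)
o(K) = -137/4 (o(K) = -(102 - (-7)*5)/4 = -(102 - 1*(-35))/4 = -(102 + 35)/4 = -1/4*137 = -137/4)
(o(154) + R)*(-14963 + 12470) = (-137/4 - 44780)*(-14963 + 12470) = -179257/4*(-2493) = 446887701/4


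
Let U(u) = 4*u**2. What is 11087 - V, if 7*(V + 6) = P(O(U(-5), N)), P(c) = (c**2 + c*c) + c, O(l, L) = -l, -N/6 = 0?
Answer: 57751/7 ≈ 8250.1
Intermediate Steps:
N = 0 (N = -6*0 = 0)
P(c) = c + 2*c**2 (P(c) = (c**2 + c**2) + c = 2*c**2 + c = c + 2*c**2)
V = 19858/7 (V = -6 + ((-4*(-5)**2)*(1 + 2*(-4*(-5)**2)))/7 = -6 + ((-4*25)*(1 + 2*(-4*25)))/7 = -6 + ((-1*100)*(1 + 2*(-1*100)))/7 = -6 + (-100*(1 + 2*(-100)))/7 = -6 + (-100*(1 - 200))/7 = -6 + (-100*(-199))/7 = -6 + (1/7)*19900 = -6 + 19900/7 = 19858/7 ≈ 2836.9)
11087 - V = 11087 - 1*19858/7 = 11087 - 19858/7 = 57751/7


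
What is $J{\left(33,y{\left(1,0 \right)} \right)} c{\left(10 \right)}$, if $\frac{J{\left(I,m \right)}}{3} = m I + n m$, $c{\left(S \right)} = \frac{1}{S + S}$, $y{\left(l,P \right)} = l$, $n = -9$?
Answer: $\frac{18}{5} \approx 3.6$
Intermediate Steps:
$c{\left(S \right)} = \frac{1}{2 S}$
$J{\left(I,m \right)} = - 27 m + 3 I m$ ($J{\left(I,m \right)} = 3 \left(m I - 9 m\right) = 3 \left(I m - 9 m\right) = 3 \left(- 9 m + I m\right) = - 27 m + 3 I m$)
$J{\left(33,y{\left(1,0 \right)} \right)} c{\left(10 \right)} = 3 \cdot 1 \left(-9 + 33\right) \frac{1}{2 \cdot 10} = 3 \cdot 1 \cdot 24 \cdot \frac{1}{2} \cdot \frac{1}{10} = 72 \cdot \frac{1}{20} = \frac{18}{5}$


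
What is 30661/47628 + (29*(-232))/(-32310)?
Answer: 72838783/85492260 ≈ 0.85199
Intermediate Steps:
30661/47628 + (29*(-232))/(-32310) = 30661*(1/47628) - 6728*(-1/32310) = 30661/47628 + 3364/16155 = 72838783/85492260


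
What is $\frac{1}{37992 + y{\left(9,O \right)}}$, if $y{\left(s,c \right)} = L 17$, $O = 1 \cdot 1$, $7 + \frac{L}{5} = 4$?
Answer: $\frac{1}{37737} \approx 2.6499 \cdot 10^{-5}$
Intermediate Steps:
$L = -15$ ($L = -35 + 5 \cdot 4 = -35 + 20 = -15$)
$O = 1$
$y{\left(s,c \right)} = -255$ ($y{\left(s,c \right)} = \left(-15\right) 17 = -255$)
$\frac{1}{37992 + y{\left(9,O \right)}} = \frac{1}{37992 - 255} = \frac{1}{37737}$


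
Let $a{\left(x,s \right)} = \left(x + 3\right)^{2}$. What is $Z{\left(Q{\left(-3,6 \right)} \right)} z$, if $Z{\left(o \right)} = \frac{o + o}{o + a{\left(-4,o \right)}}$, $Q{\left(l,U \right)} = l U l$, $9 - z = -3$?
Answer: $\frac{1296}{55} \approx 23.564$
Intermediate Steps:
$z = 12$ ($z = 9 - -3 = 9 + 3 = 12$)
$a{\left(x,s \right)} = \left(3 + x\right)^{2}$
$Q{\left(l,U \right)} = U l^{2}$ ($Q{\left(l,U \right)} = U l l = U l^{2}$)
$Z{\left(o \right)} = \frac{2 o}{1 + o}$ ($Z{\left(o \right)} = \frac{o + o}{o + \left(3 - 4\right)^{2}} = \frac{2 o}{o + \left(-1\right)^{2}} = \frac{2 o}{o + 1} = \frac{2 o}{1 + o}$)
$Z{\left(Q{\left(-3,6 \right)} \right)} z = \frac{2 \cdot 6 \left(-3\right)^{2}}{1 + 6 \left(-3\right)^{2}} \cdot 12 = \frac{2 \cdot 6 \cdot 9}{1 + 6 \cdot 9} \cdot 12 = 2 \cdot 54 \frac{1}{1 + 54} \cdot 12 = 2 \cdot 54 \cdot \frac{1}{55} \cdot 12 = \frac{108}{55} \cdot 12 = \frac{1296}{55}$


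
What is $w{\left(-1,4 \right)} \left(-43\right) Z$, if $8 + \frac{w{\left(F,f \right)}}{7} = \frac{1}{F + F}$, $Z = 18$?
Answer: $46053$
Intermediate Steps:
$w{\left(F,f \right)} = -56 + \frac{7}{2 F}$ ($w{\left(F,f \right)} = -56 + \frac{7}{F + F} = -56 + \frac{7}{2 F}$)
$w{\left(-1,4 \right)} \left(-43\right) Z = \left(-56 + \frac{7}{2 \left(-1\right)}\right) \left(-43\right) 18 = \left(-56 + \frac{7}{2} \left(-1\right)\right) \left(-43\right) 18 = \left(-56 - \frac{7}{2}\right) \left(-43\right) 18 = \left(- \frac{119}{2}\right) \left(-43\right) 18 = \frac{5117}{2} \cdot 18 = 46053$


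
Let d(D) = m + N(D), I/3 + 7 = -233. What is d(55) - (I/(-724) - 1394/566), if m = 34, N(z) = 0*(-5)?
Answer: 1816799/51223 ≈ 35.468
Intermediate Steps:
N(z) = 0
I = -720 (I = -21 + 3*(-233) = -21 - 699 = -720)
d(D) = 34 (d(D) = 34 + 0 = 34)
d(55) - (I/(-724) - 1394/566) = 34 - (-720/(-724) - 1394/566) = 34 - (-720*(-1/724) - 1394*1/566) = 34 - (180/181 - 697/283) = 34 - 1*(-75217/51223) = 34 + 75217/51223 = 1816799/51223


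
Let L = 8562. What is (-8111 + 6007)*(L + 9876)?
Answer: -38793552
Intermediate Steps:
(-8111 + 6007)*(L + 9876) = (-8111 + 6007)*(8562 + 9876) = -2104*18438 = -38793552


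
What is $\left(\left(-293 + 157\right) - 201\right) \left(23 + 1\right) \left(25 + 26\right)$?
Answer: $-412488$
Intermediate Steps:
$\left(\left(-293 + 157\right) - 201\right) \left(23 + 1\right) \left(25 + 26\right) = \left(-136 - 201\right) 24 \cdot 51 = \left(-337\right) 1224 = -412488$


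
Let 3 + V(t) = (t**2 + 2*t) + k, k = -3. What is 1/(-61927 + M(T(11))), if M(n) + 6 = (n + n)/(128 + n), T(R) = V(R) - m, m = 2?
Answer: -263/16288109 ≈ -1.6147e-5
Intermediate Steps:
V(t) = -6 + t**2 + 2*t (V(t) = -3 + ((t**2 + 2*t) - 3) = -3 + (-3 + t**2 + 2*t) = -6 + t**2 + 2*t)
T(R) = -8 + R**2 + 2*R (T(R) = (-6 + R**2 + 2*R) - 1*2 = (-6 + R**2 + 2*R) - 2 = -8 + R**2 + 2*R)
M(n) = -6 + 2*n/(128 + n) (M(n) = -6 + (n + n)/(128 + n) = -6 + (2*n)/(128 + n) = -6 + 2*n/(128 + n))
1/(-61927 + M(T(11))) = 1/(-61927 + 4*(-192 - (-8 + 11**2 + 2*11))/(128 + (-8 + 11**2 + 2*11))) = 1/(-61927 + 4*(-192 - (-8 + 121 + 22))/(128 + (-8 + 121 + 22))) = 1/(-61927 + 4*(-192 - 1*135)/(128 + 135)) = 1/(-61927 + 4*(-192 - 135)/263) = 1/(-61927 + 4*(1/263)*(-327)) = 1/(-61927 - 1308/263) = 1/(-16288109/263) = -263/16288109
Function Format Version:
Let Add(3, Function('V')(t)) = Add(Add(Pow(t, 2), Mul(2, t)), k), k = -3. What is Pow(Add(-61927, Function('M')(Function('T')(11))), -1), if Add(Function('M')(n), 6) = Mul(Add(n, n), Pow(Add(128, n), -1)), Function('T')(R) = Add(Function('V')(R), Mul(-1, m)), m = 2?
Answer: Rational(-263, 16288109) ≈ -1.6147e-5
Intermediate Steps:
Function('V')(t) = Add(-6, Pow(t, 2), Mul(2, t)) (Function('V')(t) = Add(-3, Add(Add(Pow(t, 2), Mul(2, t)), -3)) = Add(-3, Add(-3, Pow(t, 2), Mul(2, t))) = Add(-6, Pow(t, 2), Mul(2, t)))
Function('T')(R) = Add(-8, Pow(R, 2), Mul(2, R)) (Function('T')(R) = Add(Add(-6, Pow(R, 2), Mul(2, R)), Mul(-1, 2)) = Add(Add(-6, Pow(R, 2), Mul(2, R)), -2) = Add(-8, Pow(R, 2), Mul(2, R)))
Function('M')(n) = Add(-6, Mul(2, n, Pow(Add(128, n), -1))) (Function('M')(n) = Add(-6, Mul(Add(n, n), Pow(Add(128, n), -1))) = Add(-6, Mul(Mul(2, n), Pow(Add(128, n), -1))) = Add(-6, Mul(2, n, Pow(Add(128, n), -1))))
Pow(Add(-61927, Function('M')(Function('T')(11))), -1) = Pow(Add(-61927, Mul(4, Pow(Add(128, Add(-8, Pow(11, 2), Mul(2, 11))), -1), Add(-192, Mul(-1, Add(-8, Pow(11, 2), Mul(2, 11)))))), -1) = Pow(Add(-61927, Mul(4, Pow(Add(128, Add(-8, 121, 22)), -1), Add(-192, Mul(-1, Add(-8, 121, 22))))), -1) = Pow(Add(-61927, Mul(4, Pow(Add(128, 135), -1), Add(-192, Mul(-1, 135)))), -1) = Pow(Add(-61927, Mul(4, Pow(263, -1), Add(-192, -135))), -1) = Pow(Add(-61927, Mul(4, Rational(1, 263), -327)), -1) = Pow(Add(-61927, Rational(-1308, 263)), -1) = Pow(Rational(-16288109, 263), -1) = Rational(-263, 16288109)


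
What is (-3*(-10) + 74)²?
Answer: 10816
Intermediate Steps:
(-3*(-10) + 74)² = (30 + 74)² = 104² = 10816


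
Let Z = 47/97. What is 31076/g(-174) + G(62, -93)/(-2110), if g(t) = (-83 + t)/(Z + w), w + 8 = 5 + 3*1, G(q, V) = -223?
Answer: -3076247753/52600190 ≈ -58.484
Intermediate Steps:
w = 0 (w = -8 + (5 + 3*1) = -8 + (5 + 3) = -8 + 8 = 0)
Z = 47/97 (Z = 47*(1/97) = 47/97 ≈ 0.48454)
g(t) = -8051/47 + 97*t/47 (g(t) = (-83 + t)/(47/97 + 0) = (-83 + t)/(47/97) = (-83 + t)*(97/47) = -8051/47 + 97*t/47)
31076/g(-174) + G(62, -93)/(-2110) = 31076/(-8051/47 + (97/47)*(-174)) - 223/(-2110) = 31076/(-8051/47 - 16878/47) - 223*(-1/2110) = 31076/(-24929/47) + 223/2110 = 31076*(-47/24929) + 223/2110 = -1460572/24929 + 223/2110 = -3076247753/52600190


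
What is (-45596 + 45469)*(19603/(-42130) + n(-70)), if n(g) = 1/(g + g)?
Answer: 7077837/117964 ≈ 60.000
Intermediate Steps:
n(g) = 1/(2*g)
(-45596 + 45469)*(19603/(-42130) + n(-70)) = (-45596 + 45469)*(19603/(-42130) + (½)/(-70)) = -127*(19603*(-1/42130) + (½)*(-1/70)) = -127*(-19603/42130 - 1/140) = -127*(-55731/117964) = 7077837/117964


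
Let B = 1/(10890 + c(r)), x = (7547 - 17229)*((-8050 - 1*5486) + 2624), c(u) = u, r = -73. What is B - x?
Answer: -1142815876927/10817 ≈ -1.0565e+8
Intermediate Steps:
x = 105649984 (x = -9682*((-8050 - 5486) + 2624) = -9682*(-13536 + 2624) = -9682*(-10912) = 105649984)
B = 1/10817 (B = 1/(10890 - 73) = 1/10817 ≈ 9.2447e-5)
B - x = 1/10817 - 1*105649984 = 1/10817 - 105649984 = -1142815876927/10817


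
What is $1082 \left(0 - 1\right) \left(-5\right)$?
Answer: $5410$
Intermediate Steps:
$1082 \left(0 - 1\right) \left(-5\right) = 1082 \left(\left(-1\right) \left(-5\right)\right) = 1082 \cdot 5 = 5410$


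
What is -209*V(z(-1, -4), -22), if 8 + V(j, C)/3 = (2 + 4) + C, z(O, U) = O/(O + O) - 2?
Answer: 15048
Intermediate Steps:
z(O, U) = -3/2 (z(O, U) = O/((2*O)) - 2 = (1/(2*O))*O - 2 = ½ - 2 = -3/2)
V(j, C) = -6 + 3*C (V(j, C) = -24 + 3*((2 + 4) + C) = -24 + 3*(6 + C) = -24 + (18 + 3*C) = -6 + 3*C)
-209*V(z(-1, -4), -22) = -209*(-6 + 3*(-22)) = -209*(-6 - 66) = -209*(-72) = 15048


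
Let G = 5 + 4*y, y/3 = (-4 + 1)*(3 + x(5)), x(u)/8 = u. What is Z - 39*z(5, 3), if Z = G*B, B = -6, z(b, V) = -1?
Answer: 9297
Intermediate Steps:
x(u) = 8*u
y = -387 (y = 3*((-4 + 1)*(3 + 8*5)) = 3*(-3*(3 + 40)) = 3*(-3*43) = 3*(-129) = -387)
G = -1543 (G = 5 + 4*(-387) = 5 - 1548 = -1543)
Z = 9258 (Z = -1543*(-6) = 9258)
Z - 39*z(5, 3) = 9258 - 39*(-1) = 9258 + 39 = 9297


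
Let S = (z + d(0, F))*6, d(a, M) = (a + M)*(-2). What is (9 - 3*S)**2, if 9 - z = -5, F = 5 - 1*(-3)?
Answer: 2025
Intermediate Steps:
F = 8 (F = 5 + 3 = 8)
d(a, M) = -2*M - 2*a (d(a, M) = (M + a)*(-2) = -2*M - 2*a)
z = 14 (z = 9 - 1*(-5) = 9 + 5 = 14)
S = -12 (S = (14 + (-2*8 - 2*0))*6 = (14 + (-16 + 0))*6 = (14 - 16)*6 = -2*6 = -12)
(9 - 3*S)**2 = (9 - 3*(-12))**2 = (9 + 36)**2 = 45**2 = 2025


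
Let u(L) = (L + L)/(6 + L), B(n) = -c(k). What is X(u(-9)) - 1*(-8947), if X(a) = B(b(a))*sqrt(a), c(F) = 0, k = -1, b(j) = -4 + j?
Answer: 8947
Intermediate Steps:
B(n) = 0 (B(n) = -1*0 = 0)
u(L) = 2*L/(6 + L) (u(L) = (2*L)/(6 + L) = 2*L/(6 + L))
X(a) = 0 (X(a) = 0*sqrt(a) = 0)
X(u(-9)) - 1*(-8947) = 0 - 1*(-8947) = 0 + 8947 = 8947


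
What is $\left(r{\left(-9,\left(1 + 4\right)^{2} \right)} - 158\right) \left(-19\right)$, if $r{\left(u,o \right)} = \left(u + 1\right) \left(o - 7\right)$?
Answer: $5738$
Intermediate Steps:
$r{\left(u,o \right)} = \left(1 + u\right) \left(-7 + o\right)$
$\left(r{\left(-9,\left(1 + 4\right)^{2} \right)} - 158\right) \left(-19\right) = \left(\left(-7 + \left(1 + 4\right)^{2} - -63 + \left(1 + 4\right)^{2} \left(-9\right)\right) - 158\right) \left(-19\right) = \left(\left(-7 + 5^{2} + 63 + 5^{2} \left(-9\right)\right) - 158\right) \left(-19\right) = \left(\left(-7 + 25 + 63 + 25 \left(-9\right)\right) - 158\right) \left(-19\right) = \left(\left(-7 + 25 + 63 - 225\right) - 158\right) \left(-19\right) = \left(-144 - 158\right) \left(-19\right) = \left(-302\right) \left(-19\right) = 5738$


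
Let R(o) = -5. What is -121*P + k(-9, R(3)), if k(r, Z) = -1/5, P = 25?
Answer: -15126/5 ≈ -3025.2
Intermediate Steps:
k(r, Z) = -⅕ (k(r, Z) = -1*⅕ = -⅕)
-121*P + k(-9, R(3)) = -121*25 - ⅕ = -3025 - ⅕ = -15126/5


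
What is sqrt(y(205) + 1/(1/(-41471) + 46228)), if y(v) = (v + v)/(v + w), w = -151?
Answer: 34*sqrt(1955319553272749637)/17254092483 ≈ 2.7555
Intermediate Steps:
y(v) = 2*v/(-151 + v) (y(v) = (v + v)/(v - 151) = (2*v)/(-151 + v) = 2*v/(-151 + v))
sqrt(y(205) + 1/(1/(-41471) + 46228)) = sqrt(2*205/(-151 + 205) + 1/(1/(-41471) + 46228)) = sqrt(2*205/54 + 1/(-1/41471 + 46228)) = sqrt(2*205*(1/54) + 1/(1917121387/41471)) = sqrt(205/27 + 41471/1917121387) = sqrt(393011004052/51762277449) = 34*sqrt(1955319553272749637)/17254092483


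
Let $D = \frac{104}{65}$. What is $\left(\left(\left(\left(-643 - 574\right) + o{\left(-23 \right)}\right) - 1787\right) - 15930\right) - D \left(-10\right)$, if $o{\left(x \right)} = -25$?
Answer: $-18943$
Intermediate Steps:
$D = \frac{8}{5}$ ($D = 104 \cdot \frac{1}{65} = \frac{8}{5} \approx 1.6$)
$\left(\left(\left(\left(-643 - 574\right) + o{\left(-23 \right)}\right) - 1787\right) - 15930\right) - D \left(-10\right) = \left(\left(\left(\left(-643 - 574\right) - 25\right) - 1787\right) - 15930\right) - \frac{8}{5} \left(-10\right) = \left(\left(\left(\left(-643 - 574\right) - 25\right) - 1787\right) - 15930\right) - -16 = \left(\left(\left(-1217 - 25\right) - 1787\right) - 15930\right) + 16 = \left(\left(-1242 - 1787\right) - 15930\right) + 16 = \left(-3029 - 15930\right) + 16 = -18959 + 16 = -18943$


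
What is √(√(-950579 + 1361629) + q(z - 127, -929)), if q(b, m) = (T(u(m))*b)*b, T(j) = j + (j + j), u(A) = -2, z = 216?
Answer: √(-47526 + 5*√16442) ≈ 216.53*I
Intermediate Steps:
T(j) = 3*j (T(j) = j + 2*j = 3*j)
q(b, m) = -6*b² (q(b, m) = ((3*(-2))*b)*b = (-6*b)*b = -6*b²)
√(√(-950579 + 1361629) + q(z - 127, -929)) = √(√(-950579 + 1361629) - 6*(216 - 127)²) = √(√411050 - 6*89²) = √(5*√16442 - 6*7921) = √(5*√16442 - 47526) = √(-47526 + 5*√16442)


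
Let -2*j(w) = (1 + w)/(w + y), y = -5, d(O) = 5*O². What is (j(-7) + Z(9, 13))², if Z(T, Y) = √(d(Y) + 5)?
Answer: 13601/16 - 5*√34/2 ≈ 835.49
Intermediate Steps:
Z(T, Y) = √(5 + 5*Y²) (Z(T, Y) = √(5*Y² + 5) = √(5 + 5*Y²))
j(w) = -(1 + w)/(2*(-5 + w)) (j(w) = -(1 + w)/(2*(w - 5)) = -(1 + w)/(2*(-5 + w)))
(j(-7) + Z(9, 13))² = ((-1 - 1*(-7))/(2*(-5 - 7)) + √(5 + 5*13²))² = ((½)*(-1 + 7)/(-12) + √(5 + 5*169))² = ((½)*(-1/12)*6 + √(5 + 845))² = (-¼ + √850)² = (-¼ + 5*√34)²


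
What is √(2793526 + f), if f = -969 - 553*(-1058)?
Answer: √3377631 ≈ 1837.8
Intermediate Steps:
f = 584105 (f = -969 + 585074 = 584105)
√(2793526 + f) = √(2793526 + 584105) = √3377631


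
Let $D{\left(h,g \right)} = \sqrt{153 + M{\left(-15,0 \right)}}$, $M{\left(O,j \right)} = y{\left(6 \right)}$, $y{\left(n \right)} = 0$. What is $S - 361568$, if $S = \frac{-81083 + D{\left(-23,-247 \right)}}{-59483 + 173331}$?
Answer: $- \frac{41163874747}{113848} + \frac{3 \sqrt{17}}{113848} \approx -3.6157 \cdot 10^{5}$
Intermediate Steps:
$M{\left(O,j \right)} = 0$
$D{\left(h,g \right)} = 3 \sqrt{17}$ ($D{\left(h,g \right)} = \sqrt{153 + 0} = \sqrt{153} = 3 \sqrt{17}$)
$S = - \frac{81083}{113848} + \frac{3 \sqrt{17}}{113848}$ ($S = \frac{-81083 + 3 \sqrt{17}}{-59483 + 173331} = \frac{-81083 + 3 \sqrt{17}}{113848} = \left(-81083 + 3 \sqrt{17}\right) \frac{1}{113848} = - \frac{81083}{113848} + \frac{3 \sqrt{17}}{113848} \approx -0.7121$)
$S - 361568 = \left(- \frac{81083}{113848} + \frac{3 \sqrt{17}}{113848}\right) - 361568 = - \frac{41163874747}{113848} + \frac{3 \sqrt{17}}{113848}$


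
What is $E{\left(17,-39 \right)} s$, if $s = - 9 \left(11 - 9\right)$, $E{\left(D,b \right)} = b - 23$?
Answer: $1116$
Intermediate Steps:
$E{\left(D,b \right)} = -23 + b$
$s = -18$ ($s = \left(-9\right) 2 = -18$)
$E{\left(17,-39 \right)} s = \left(-23 - 39\right) \left(-18\right) = \left(-62\right) \left(-18\right) = 1116$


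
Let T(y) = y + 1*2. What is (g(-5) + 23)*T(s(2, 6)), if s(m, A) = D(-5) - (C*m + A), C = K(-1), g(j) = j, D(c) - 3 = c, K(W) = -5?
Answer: 72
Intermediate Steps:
D(c) = 3 + c
C = -5
s(m, A) = -2 - A + 5*m (s(m, A) = (3 - 5) - (-5*m + A) = -2 - (A - 5*m) = -2 + (-A + 5*m) = -2 - A + 5*m)
T(y) = 2 + y (T(y) = y + 2 = 2 + y)
(g(-5) + 23)*T(s(2, 6)) = (-5 + 23)*(2 + (-2 - 1*6 + 5*2)) = 18*(2 + (-2 - 6 + 10)) = 18*(2 + 2) = 18*4 = 72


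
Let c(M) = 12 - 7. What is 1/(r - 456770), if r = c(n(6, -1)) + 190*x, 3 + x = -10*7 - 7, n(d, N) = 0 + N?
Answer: -1/471965 ≈ -2.1188e-6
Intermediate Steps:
n(d, N) = N
x = -80 (x = -3 + (-10*7 - 7) = -3 + (-70 - 7) = -3 - 77 = -80)
c(M) = 5
r = -15195 (r = 5 + 190*(-80) = 5 - 15200 = -15195)
1/(r - 456770) = 1/(-15195 - 456770) = 1/(-471965) = -1/471965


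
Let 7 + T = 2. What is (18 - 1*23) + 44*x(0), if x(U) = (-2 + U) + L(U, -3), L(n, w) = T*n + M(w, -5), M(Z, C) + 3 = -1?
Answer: -269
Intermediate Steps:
T = -5 (T = -7 + 2 = -5)
M(Z, C) = -4 (M(Z, C) = -3 - 1 = -4)
L(n, w) = -4 - 5*n (L(n, w) = -5*n - 4 = -4 - 5*n)
x(U) = -6 - 4*U (x(U) = (-2 + U) + (-4 - 5*U) = -6 - 4*U)
(18 - 1*23) + 44*x(0) = (18 - 1*23) + 44*(-6 - 4*0) = (18 - 23) + 44*(-6 + 0) = -5 + 44*(-6) = -5 - 264 = -269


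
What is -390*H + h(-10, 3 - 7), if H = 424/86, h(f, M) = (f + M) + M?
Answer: -83454/43 ≈ -1940.8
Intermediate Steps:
h(f, M) = f + 2*M (h(f, M) = (M + f) + M = f + 2*M)
H = 212/43 (H = 424*(1/86) = 212/43 ≈ 4.9302)
-390*H + h(-10, 3 - 7) = -390*212/43 + (-10 + 2*(3 - 7)) = -82680/43 + (-10 + 2*(-4)) = -82680/43 + (-10 - 8) = -82680/43 - 18 = -83454/43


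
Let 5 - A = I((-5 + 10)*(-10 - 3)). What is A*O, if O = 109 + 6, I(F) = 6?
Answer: -115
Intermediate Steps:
A = -1 (A = 5 - 1*6 = 5 - 6 = -1)
O = 115
A*O = -1*115 = -115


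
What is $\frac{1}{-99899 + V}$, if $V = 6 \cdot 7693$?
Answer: $- \frac{1}{53741} \approx -1.8608 \cdot 10^{-5}$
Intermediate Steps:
$V = 46158$
$\frac{1}{-99899 + V} = \frac{1}{-99899 + 46158} = \frac{1}{-53741} = - \frac{1}{53741}$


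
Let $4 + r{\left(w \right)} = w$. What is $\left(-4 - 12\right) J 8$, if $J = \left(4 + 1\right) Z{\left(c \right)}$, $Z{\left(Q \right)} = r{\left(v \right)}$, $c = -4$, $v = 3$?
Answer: $640$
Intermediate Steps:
$r{\left(w \right)} = -4 + w$
$Z{\left(Q \right)} = -1$ ($Z{\left(Q \right)} = -4 + 3 = -1$)
$J = -5$ ($J = \left(4 + 1\right) \left(-1\right) = 5 \left(-1\right) = -5$)
$\left(-4 - 12\right) J 8 = \left(-4 - 12\right) \left(-5\right) 8 = \left(-16\right) \left(-5\right) 8 = 80 \cdot 8 = 640$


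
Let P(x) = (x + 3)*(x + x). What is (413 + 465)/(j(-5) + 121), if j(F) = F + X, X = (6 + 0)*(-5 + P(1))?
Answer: 439/67 ≈ 6.5522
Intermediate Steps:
P(x) = 2*x*(3 + x) (P(x) = (3 + x)*(2*x) = 2*x*(3 + x))
X = 18 (X = (6 + 0)*(-5 + 2*1*(3 + 1)) = 6*(-5 + 2*1*4) = 6*(-5 + 8) = 6*3 = 18)
j(F) = 18 + F (j(F) = F + 18 = 18 + F)
(413 + 465)/(j(-5) + 121) = (413 + 465)/((18 - 5) + 121) = 878/(13 + 121) = 878/134 = 878*(1/134) = 439/67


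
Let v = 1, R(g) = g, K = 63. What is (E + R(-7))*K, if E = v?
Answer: -378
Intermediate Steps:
E = 1
(E + R(-7))*K = (1 - 7)*63 = -6*63 = -378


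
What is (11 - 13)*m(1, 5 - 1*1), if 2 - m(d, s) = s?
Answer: 4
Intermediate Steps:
m(d, s) = 2 - s
(11 - 13)*m(1, 5 - 1*1) = (11 - 13)*(2 - (5 - 1*1)) = -2*(2 - (5 - 1)) = -2*(2 - 1*4) = -2*(2 - 4) = -2*(-2) = 4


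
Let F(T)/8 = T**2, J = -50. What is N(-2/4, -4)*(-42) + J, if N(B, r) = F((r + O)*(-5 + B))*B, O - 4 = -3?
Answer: 45688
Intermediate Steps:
O = 1 (O = 4 - 3 = 1)
F(T) = 8*T**2
N(B, r) = 8*B*(1 + r)**2*(-5 + B)**2 (N(B, r) = (8*((r + 1)*(-5 + B))**2)*B = (8*((1 + r)*(-5 + B))**2)*B = (8*((1 + r)**2*(-5 + B)**2))*B = (8*(1 + r)**2*(-5 + B)**2)*B = 8*B*(1 + r)**2*(-5 + B)**2)
N(-2/4, -4)*(-42) + J = (8*(-2/4)*(-5 - 2/4 - 5*(-4) - 2/4*(-4))**2)*(-42) - 50 = (8*(-2*1/4)*(-5 - 2*1/4 + 20 - 2*1/4*(-4))**2)*(-42) - 50 = (8*(-1/2)*(-5 - 1/2 + 20 - 1/2*(-4))**2)*(-42) - 50 = (8*(-1/2)*(-5 - 1/2 + 20 + 2)**2)*(-42) - 50 = (8*(-1/2)*(33/2)**2)*(-42) - 50 = (8*(-1/2)*(1089/4))*(-42) - 50 = -1089*(-42) - 50 = 45738 - 50 = 45688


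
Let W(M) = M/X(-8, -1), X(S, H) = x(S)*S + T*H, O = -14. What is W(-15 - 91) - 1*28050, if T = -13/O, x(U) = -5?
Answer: -15344834/547 ≈ -28053.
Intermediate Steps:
T = 13/14 (T = -13/(-14) = -13*(-1/14) = 13/14 ≈ 0.92857)
X(S, H) = -5*S + 13*H/14
W(M) = 14*M/547 (W(M) = M/(-5*(-8) + (13/14)*(-1)) = M/(40 - 13/14) = M/(547/14) = M*(14/547) = 14*M/547)
W(-15 - 91) - 1*28050 = 14*(-15 - 91)/547 - 1*28050 = (14/547)*(-106) - 28050 = -1484/547 - 28050 = -15344834/547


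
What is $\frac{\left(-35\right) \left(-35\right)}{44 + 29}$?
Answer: $\frac{1225}{73} \approx 16.781$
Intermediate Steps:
$\frac{\left(-35\right) \left(-35\right)}{44 + 29} = \frac{1225}{73}$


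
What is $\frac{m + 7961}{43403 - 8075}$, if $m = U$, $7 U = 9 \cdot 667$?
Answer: $\frac{30865}{123648} \approx 0.24962$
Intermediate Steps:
$U = \frac{6003}{7}$ ($U = \frac{9 \cdot 667}{7} = \frac{1}{7} \cdot 6003 = \frac{6003}{7} \approx 857.57$)
$m = \frac{6003}{7} \approx 857.57$
$\frac{m + 7961}{43403 - 8075} = \frac{\frac{6003}{7} + 7961}{43403 - 8075} = \frac{61730}{7 \cdot 35328} = \frac{61730}{7} \cdot \frac{1}{35328} = \frac{30865}{123648}$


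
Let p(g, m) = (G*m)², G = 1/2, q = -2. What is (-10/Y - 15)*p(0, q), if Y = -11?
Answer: -155/11 ≈ -14.091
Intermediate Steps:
G = ½ ≈ 0.50000
p(g, m) = m²/4 (p(g, m) = (m/2)² = m²/4)
(-10/Y - 15)*p(0, q) = (-10/(-11) - 15)*((¼)*(-2)²) = (-10*(-1/11) - 15)*((¼)*4) = (10/11 - 15)*1 = -155/11*1 = -155/11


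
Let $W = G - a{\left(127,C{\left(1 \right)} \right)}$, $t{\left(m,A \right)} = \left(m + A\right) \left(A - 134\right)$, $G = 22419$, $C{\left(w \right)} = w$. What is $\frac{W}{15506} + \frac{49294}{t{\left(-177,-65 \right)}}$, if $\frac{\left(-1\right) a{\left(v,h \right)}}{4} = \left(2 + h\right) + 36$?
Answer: $\frac{925759807}{373368974} \approx 2.4795$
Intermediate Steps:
$a{\left(v,h \right)} = -152 - 4 h$ ($a{\left(v,h \right)} = - 4 \left(\left(2 + h\right) + 36\right) = - 4 \left(38 + h\right) = -152 - 4 h$)
$t{\left(m,A \right)} = \left(-134 + A\right) \left(A + m\right)$ ($t{\left(m,A \right)} = \left(A + m\right) \left(-134 + A\right) = \left(-134 + A\right) \left(A + m\right)$)
$W = 22575$ ($W = 22419 - \left(-152 - 4\right) = 22419 - -156 = 22419 + 156 = 22575$)
$\frac{W}{15506} + \frac{49294}{t{\left(-177,-65 \right)}} = \frac{22575}{15506} + \frac{49294}{\left(-65\right)^{2} - -8710 - -23718 - -11505} = 22575 \cdot \frac{1}{15506} + \frac{49294}{4225 + 8710 + 23718 + 11505} = \frac{22575}{15506} + \frac{49294}{48158} = \frac{22575}{15506} + 49294 \cdot \frac{1}{48158} = \frac{22575}{15506} + \frac{24647}{24079} = \frac{925759807}{373368974}$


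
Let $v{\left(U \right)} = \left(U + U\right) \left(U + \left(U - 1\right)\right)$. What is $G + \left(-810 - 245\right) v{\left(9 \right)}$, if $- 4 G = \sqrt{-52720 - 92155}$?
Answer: $-322830 - \frac{5 i \sqrt{5795}}{4} \approx -3.2283 \cdot 10^{5} - 95.156 i$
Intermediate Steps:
$v{\left(U \right)} = 2 U \left(-1 + 2 U\right)$ ($v{\left(U \right)} = 2 U \left(U + \left(U - 1\right)\right) = 2 U \left(U + \left(-1 + U\right)\right) = 2 U \left(-1 + 2 U\right)$)
$G = - \frac{5 i \sqrt{5795}}{4}$ ($G = - \frac{\sqrt{-52720 - 92155}}{4} = - \frac{\sqrt{-144875}}{4} = - \frac{5 i \sqrt{5795}}{4} \approx - 95.156 i$)
$G + \left(-810 - 245\right) v{\left(9 \right)} = - \frac{5 i \sqrt{5795}}{4} + \left(-810 - 245\right) 2 \cdot 9 \left(-1 + 2 \cdot 9\right) = - \frac{5 i \sqrt{5795}}{4} + \left(-810 - 245\right) 2 \cdot 9 \left(-1 + 18\right) = - \frac{5 i \sqrt{5795}}{4} - 1055 \cdot 2 \cdot 9 \cdot 17 = - \frac{5 i \sqrt{5795}}{4} - 322830 = -322830 - \frac{5 i \sqrt{5795}}{4}$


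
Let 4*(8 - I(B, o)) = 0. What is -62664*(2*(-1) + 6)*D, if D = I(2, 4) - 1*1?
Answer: -1754592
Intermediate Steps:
I(B, o) = 8 (I(B, o) = 8 - 1/4*0 = 8 + 0 = 8)
D = 7 (D = 8 - 1*1 = 8 - 1 = 7)
-62664*(2*(-1) + 6)*D = -62664*(2*(-1) + 6)*7 = -62664*(-2 + 6)*7 = -250656*7 = -62664*28 = -1754592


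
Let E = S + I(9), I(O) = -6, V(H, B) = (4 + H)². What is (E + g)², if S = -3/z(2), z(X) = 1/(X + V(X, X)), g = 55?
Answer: 4225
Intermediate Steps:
z(X) = 1/(X + (4 + X)²)
S = -114 (S = -(6 + 3*(4 + 2)²) = -3/(1/(2 + 6²)) = -3/(1/(2 + 36)) = -3/(1/38) = -3/1/38 = -3*38 = -114)
E = -120 (E = -114 - 6 = -120)
(E + g)² = (-120 + 55)² = (-65)² = 4225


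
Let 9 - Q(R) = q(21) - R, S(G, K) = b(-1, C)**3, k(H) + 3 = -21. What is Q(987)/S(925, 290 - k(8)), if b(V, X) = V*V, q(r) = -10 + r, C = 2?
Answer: 985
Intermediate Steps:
k(H) = -24 (k(H) = -3 - 21 = -24)
b(V, X) = V**2
S(G, K) = 1 (S(G, K) = ((-1)**2)**3 = 1**3 = 1)
Q(R) = -2 + R (Q(R) = 9 - ((-10 + 21) - R) = 9 - (11 - R) = 9 + (-11 + R) = -2 + R)
Q(987)/S(925, 290 - k(8)) = (-2 + 987)/1 = 985*1 = 985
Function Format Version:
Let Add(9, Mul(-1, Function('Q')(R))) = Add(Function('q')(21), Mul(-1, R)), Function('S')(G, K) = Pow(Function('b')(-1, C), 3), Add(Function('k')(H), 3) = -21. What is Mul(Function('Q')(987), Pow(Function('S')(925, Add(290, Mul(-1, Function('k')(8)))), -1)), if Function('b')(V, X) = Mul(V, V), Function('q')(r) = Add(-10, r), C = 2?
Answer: 985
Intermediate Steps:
Function('k')(H) = -24 (Function('k')(H) = Add(-3, -21) = -24)
Function('b')(V, X) = Pow(V, 2)
Function('S')(G, K) = 1 (Function('S')(G, K) = Pow(Pow(-1, 2), 3) = Pow(1, 3) = 1)
Function('Q')(R) = Add(-2, R) (Function('Q')(R) = Add(9, Mul(-1, Add(Add(-10, 21), Mul(-1, R)))) = Add(9, Mul(-1, Add(11, Mul(-1, R)))) = Add(9, Add(-11, R)) = Add(-2, R))
Mul(Function('Q')(987), Pow(Function('S')(925, Add(290, Mul(-1, Function('k')(8)))), -1)) = Mul(Add(-2, 987), Pow(1, -1)) = Mul(985, 1) = 985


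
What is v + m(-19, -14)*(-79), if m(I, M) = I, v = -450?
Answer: 1051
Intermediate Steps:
v + m(-19, -14)*(-79) = -450 - 19*(-79) = -450 + 1501 = 1051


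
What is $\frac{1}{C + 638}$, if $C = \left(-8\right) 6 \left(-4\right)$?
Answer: $\frac{1}{830} \approx 0.0012048$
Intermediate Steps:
$C = 192$ ($C = \left(-48\right) \left(-4\right) = 192$)
$\frac{1}{C + 638} = \frac{1}{192 + 638} = \frac{1}{830}$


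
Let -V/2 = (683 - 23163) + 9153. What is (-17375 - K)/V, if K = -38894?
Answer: 21519/26654 ≈ 0.80735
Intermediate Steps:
V = 26654 (V = -2*((683 - 23163) + 9153) = -2*(-22480 + 9153) = -2*(-13327) = 26654)
(-17375 - K)/V = (-17375 - 1*(-38894))/26654 = (-17375 + 38894)*(1/26654) = 21519*(1/26654) = 21519/26654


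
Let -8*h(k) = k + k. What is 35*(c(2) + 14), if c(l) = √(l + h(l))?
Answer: 490 + 35*√6/2 ≈ 532.87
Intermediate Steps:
h(k) = -k/4 (h(k) = -(k + k)/8 = -k/4)
c(l) = √3*√l/2 (c(l) = √(l - l/4) = √(3*l/4) = √3*√l/2)
35*(c(2) + 14) = 35*(√3*√2/2 + 14) = 35*(√6/2 + 14) = 35*(14 + √6/2) = 490 + 35*√6/2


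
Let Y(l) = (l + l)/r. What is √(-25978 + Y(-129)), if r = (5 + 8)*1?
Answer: 2*I*√1098409/13 ≈ 161.24*I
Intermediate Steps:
r = 13 (r = 13*1 = 13)
Y(l) = 2*l/13 (Y(l) = (l + l)/13 = (2*l)*(1/13) = 2*l/13)
√(-25978 + Y(-129)) = √(-25978 + (2/13)*(-129)) = √(-25978 - 258/13) = √(-337972/13) = 2*I*√1098409/13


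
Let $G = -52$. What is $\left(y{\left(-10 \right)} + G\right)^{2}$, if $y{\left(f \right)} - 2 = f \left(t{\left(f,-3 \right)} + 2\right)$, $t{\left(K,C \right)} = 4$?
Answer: $12100$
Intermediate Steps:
$y{\left(f \right)} = 2 + 6 f$ ($y{\left(f \right)} = 2 + f \left(4 + 2\right) = 2 + f 6 = 2 + 6 f$)
$\left(y{\left(-10 \right)} + G\right)^{2} = \left(\left(2 + 6 \left(-10\right)\right) - 52\right)^{2} = \left(\left(2 - 60\right) - 52\right)^{2} = \left(-58 - 52\right)^{2} = \left(-110\right)^{2} = 12100$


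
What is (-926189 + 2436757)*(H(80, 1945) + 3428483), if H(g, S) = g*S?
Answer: 5414001089144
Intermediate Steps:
H(g, S) = S*g
(-926189 + 2436757)*(H(80, 1945) + 3428483) = (-926189 + 2436757)*(1945*80 + 3428483) = 1510568*(155600 + 3428483) = 1510568*3584083 = 5414001089144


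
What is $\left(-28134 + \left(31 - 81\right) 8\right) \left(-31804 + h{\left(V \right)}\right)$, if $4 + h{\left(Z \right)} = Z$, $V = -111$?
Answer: $910776746$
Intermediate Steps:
$h{\left(Z \right)} = -4 + Z$
$\left(-28134 + \left(31 - 81\right) 8\right) \left(-31804 + h{\left(V \right)}\right) = \left(-28134 + \left(31 - 81\right) 8\right) \left(-31804 - 115\right) = \left(-28134 - 400\right) \left(-31804 - 115\right) = \left(-28134 - 400\right) \left(-31919\right) = \left(-28534\right) \left(-31919\right) = 910776746$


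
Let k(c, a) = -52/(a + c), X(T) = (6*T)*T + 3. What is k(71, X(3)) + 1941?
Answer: 62099/32 ≈ 1940.6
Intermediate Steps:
X(T) = 3 + 6*T² (X(T) = 6*T² + 3 = 3 + 6*T²)
k(71, X(3)) + 1941 = -52/((3 + 6*3²) + 71) + 1941 = -52/((3 + 6*9) + 71) + 1941 = -52/((3 + 54) + 71) + 1941 = -52/(57 + 71) + 1941 = -52/128 + 1941 = -52*1/128 + 1941 = -13/32 + 1941 = 62099/32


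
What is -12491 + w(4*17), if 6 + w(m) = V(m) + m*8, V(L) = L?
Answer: -11885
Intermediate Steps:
w(m) = -6 + 9*m (w(m) = -6 + (m + m*8) = -6 + (m + 8*m) = -6 + 9*m)
-12491 + w(4*17) = -12491 + (-6 + 9*(4*17)) = -12491 + (-6 + 9*68) = -12491 + (-6 + 612) = -12491 + 606 = -11885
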